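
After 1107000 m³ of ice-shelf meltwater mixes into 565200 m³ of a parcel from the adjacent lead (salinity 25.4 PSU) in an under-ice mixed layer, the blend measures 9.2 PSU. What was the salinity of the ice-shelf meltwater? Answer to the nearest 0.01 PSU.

0.93 PSU

Salt balance: 565,200×25.4 + 1,107,000×S = 1,672,200×9.2
14,356,080 + 1,107,000·S = 15,384,240
S = (15,384,240 − 14,356,080) / 1,107,000 = 0.9288 PSU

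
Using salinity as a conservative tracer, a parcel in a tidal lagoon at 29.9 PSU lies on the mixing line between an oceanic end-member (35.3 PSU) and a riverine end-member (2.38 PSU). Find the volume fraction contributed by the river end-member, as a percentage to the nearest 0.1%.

16.4%

Let f be the freshwater fraction. Salt balance per unit volume:
f×2.38 + (1−f)×35.3 = 29.9
f = (35.3 − 29.9) / (35.3 − 2.38) = 5.4/32.92 = 0.164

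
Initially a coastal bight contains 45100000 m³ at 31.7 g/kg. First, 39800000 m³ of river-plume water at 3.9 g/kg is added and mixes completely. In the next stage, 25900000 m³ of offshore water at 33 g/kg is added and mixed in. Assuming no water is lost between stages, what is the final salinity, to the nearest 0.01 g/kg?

22.02 g/kg

Salt balance:
Initial salt = 45,100,000×31.7 = 1,429,670,000
After stage 1: salt = 1,429,670,000 + 39,800,000×3.9 = 1,584,890,000; volume = 84,900,000 m³; S = 18.668 g/kg
After stage 2: salt = 1,584,890,000 + 25,900,000×33 = 2,439,590,000; volume = 110,800,000 m³
S = 2,439,590,000 / 110,800,000 = 22.018 g/kg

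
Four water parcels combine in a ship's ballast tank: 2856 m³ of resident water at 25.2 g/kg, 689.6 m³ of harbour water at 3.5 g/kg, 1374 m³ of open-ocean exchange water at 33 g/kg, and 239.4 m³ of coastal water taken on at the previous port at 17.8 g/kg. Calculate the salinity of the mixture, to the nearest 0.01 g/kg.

Weighted by volume,
salt = 2,856×25.2 + 689.6×3.5 + 1,374×33 + 239.4×17.8 = 71,971.2 + 2,413.6 + 45,342 + 4,261.32 = 123,988.12
volume = 2,856 + 689.6 + 1,374 + 239.4 = 5,159 m³
S = 123,988.12 / 5,159 = 24.0334 g/kg

24.03 g/kg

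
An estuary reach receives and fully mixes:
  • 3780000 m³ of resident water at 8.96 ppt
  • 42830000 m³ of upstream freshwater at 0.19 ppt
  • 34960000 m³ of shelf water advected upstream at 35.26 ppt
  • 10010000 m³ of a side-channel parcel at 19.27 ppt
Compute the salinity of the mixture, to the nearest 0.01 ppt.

16.03 ppt

Salt balance:
salt = 3,780,000×8.96 + 42,830,000×0.19 + 34,960,000×35.26 + 10,010,000×19.27 = 33,868,800 + 8,137,700 + 1,232,689,600 + 192,892,700 = 1,467,588,800
volume = 3,780,000 + 42,830,000 + 34,960,000 + 10,010,000 = 91,580,000 m³
S = 1,467,588,800 / 91,580,000 = 16.0252 ppt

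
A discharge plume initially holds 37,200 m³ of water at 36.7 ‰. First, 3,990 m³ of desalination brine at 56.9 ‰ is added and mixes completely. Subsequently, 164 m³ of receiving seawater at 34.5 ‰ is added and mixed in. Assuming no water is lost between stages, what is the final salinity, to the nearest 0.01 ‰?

38.64 ‰

By conservation of dissolved salt,
Initial salt = 37,200×36.7 = 1,365,240
After stage 1: salt = 1,365,240 + 3,990×56.9 = 1,592,271; volume = 41,190 m³; S = 38.657 ‰
After stage 2: salt = 1,592,271 + 164×34.5 = 1,597,929; volume = 41,354 m³
S = 1,597,929 / 41,354 = 38.6403 ‰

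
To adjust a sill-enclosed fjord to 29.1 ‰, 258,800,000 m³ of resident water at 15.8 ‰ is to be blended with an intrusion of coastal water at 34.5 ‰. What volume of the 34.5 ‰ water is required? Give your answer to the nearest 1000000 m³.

Salt balance: 258,800,000×15.8 + V×34.5 = (258,800,000+V)×29.1
4,089,040,000 + 34.5V = 7,531,080,000 + 29.1V
3,442,040,000 = 5.4V
V = 637,414,814.81 m³

637000000 m³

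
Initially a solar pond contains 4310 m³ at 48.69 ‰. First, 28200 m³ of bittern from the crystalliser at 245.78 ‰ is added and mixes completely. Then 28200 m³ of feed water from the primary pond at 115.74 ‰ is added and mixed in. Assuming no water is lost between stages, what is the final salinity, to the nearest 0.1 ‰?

171.4 ‰

Weighted by volume,
Initial salt = 4,310×48.69 = 209,853.9
After stage 1: salt = 209,853.9 + 28,200×245.78 = 7,140,849.9; volume = 32,510 m³; S = 219.651 ‰
After stage 2: salt = 7,140,849.9 + 28,200×115.74 = 10,404,717.9; volume = 60,710 m³
S = 10,404,717.9 / 60,710 = 171.3839 ‰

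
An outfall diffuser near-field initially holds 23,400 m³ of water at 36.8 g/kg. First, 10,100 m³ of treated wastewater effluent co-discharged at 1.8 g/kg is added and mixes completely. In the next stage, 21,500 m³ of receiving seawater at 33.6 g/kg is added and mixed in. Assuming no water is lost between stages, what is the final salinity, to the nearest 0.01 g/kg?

29.12 g/kg

By conservation of dissolved salt,
Initial salt = 23,400×36.8 = 861,120
After stage 1: salt = 861,120 + 10,100×1.8 = 879,300; volume = 33,500 m³; S = 26.248 g/kg
After stage 2: salt = 879,300 + 21,500×33.6 = 1,601,700; volume = 55,000 m³
S = 1,601,700 / 55,000 = 29.1218 g/kg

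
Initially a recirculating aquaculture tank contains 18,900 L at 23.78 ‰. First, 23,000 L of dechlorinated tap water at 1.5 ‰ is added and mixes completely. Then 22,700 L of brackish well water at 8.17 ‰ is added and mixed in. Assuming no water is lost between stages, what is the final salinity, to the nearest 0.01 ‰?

10.36 ‰

Weighted by volume,
Initial salt = 18,900×23.78 = 449,442
After stage 1: salt = 449,442 + 23,000×1.5 = 483,942; volume = 41,900 L; S = 11.55 ‰
After stage 2: salt = 483,942 + 22,700×8.17 = 669,401; volume = 64,600 L
S = 669,401 / 64,600 = 10.3622 ‰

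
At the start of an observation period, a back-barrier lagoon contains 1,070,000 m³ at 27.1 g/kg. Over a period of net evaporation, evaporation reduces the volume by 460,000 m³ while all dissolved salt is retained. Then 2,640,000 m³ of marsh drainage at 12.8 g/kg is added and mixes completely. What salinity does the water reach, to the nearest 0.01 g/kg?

19.32 g/kg

After evaporation: salt = 1,070,000×27.1 = 28,997,000; volume = 1,070,000 − 460,000 = 610,000 m³
After mixing: salt = 28,997,000 + 2,640,000×12.8 = 62,789,000; volume = 610,000 + 2,640,000 = 3,250,000 m³
S = 62,789,000 / 3,250,000 = 19.3197 g/kg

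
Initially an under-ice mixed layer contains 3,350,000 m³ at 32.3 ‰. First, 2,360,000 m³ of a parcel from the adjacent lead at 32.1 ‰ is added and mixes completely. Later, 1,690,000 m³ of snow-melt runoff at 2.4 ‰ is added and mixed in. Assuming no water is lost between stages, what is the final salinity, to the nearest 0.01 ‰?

25.41 ‰

Weighted by volume,
Initial salt = 3,350,000×32.3 = 108,205,000
After stage 1: salt = 108,205,000 + 2,360,000×32.1 = 183,961,000; volume = 5,710,000 m³; S = 32.217 ‰
After stage 2: salt = 183,961,000 + 1,690,000×2.4 = 188,017,000; volume = 7,400,000 m³
S = 188,017,000 / 7,400,000 = 25.4077 ‰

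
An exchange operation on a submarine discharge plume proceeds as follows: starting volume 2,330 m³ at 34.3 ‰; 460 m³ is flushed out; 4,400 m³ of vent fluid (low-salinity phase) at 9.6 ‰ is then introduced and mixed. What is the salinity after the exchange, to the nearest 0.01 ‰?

Remaining after removal: 1,870 m³ at 34.3 ‰ (salt = 64,141)
After addition: salt = 64,141 + 4,400×9.6 = 106,381; volume = 6,270 m³
S = 106,381 / 6,270 = 16.9667 ‰

16.97 ‰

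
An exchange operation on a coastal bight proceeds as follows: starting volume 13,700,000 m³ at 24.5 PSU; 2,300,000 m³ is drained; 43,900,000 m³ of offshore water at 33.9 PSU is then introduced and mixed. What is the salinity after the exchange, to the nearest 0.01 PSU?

Remaining after removal: 11,400,000 m³ at 24.5 PSU (salt = 279,300,000)
After addition: salt = 279,300,000 + 43,900,000×33.9 = 1,767,510,000; volume = 55,300,000 m³
S = 1,767,510,000 / 55,300,000 = 31.9622 PSU

31.96 PSU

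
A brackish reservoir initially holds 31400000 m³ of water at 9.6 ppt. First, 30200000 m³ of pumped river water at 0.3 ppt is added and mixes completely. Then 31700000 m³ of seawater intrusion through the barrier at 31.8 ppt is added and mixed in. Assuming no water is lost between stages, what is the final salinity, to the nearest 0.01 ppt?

14.13 ppt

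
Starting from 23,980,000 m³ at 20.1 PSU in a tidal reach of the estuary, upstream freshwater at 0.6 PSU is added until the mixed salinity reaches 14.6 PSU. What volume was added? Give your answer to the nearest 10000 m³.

Salt balance: 23,980,000×20.1 + V×0.6 = (23,980,000+V)×14.6
481,998,000 + 0.6V = 350,108,000 + 14.6V
131,890,000 = 14V
V = 9,420,714.29 m³

9420000 m³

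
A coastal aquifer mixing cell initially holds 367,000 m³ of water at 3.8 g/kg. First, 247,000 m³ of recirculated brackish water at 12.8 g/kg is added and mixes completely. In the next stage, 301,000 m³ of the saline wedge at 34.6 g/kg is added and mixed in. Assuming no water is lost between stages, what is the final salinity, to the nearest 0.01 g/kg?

16.36 g/kg

By conservation of dissolved salt,
Initial salt = 367,000×3.8 = 1,394,600
After stage 1: salt = 1,394,600 + 247,000×12.8 = 4,556,200; volume = 614,000 m³; S = 7.421 g/kg
After stage 2: salt = 4,556,200 + 301,000×34.6 = 14,970,800; volume = 915,000 m³
S = 14,970,800 / 915,000 = 16.3615 g/kg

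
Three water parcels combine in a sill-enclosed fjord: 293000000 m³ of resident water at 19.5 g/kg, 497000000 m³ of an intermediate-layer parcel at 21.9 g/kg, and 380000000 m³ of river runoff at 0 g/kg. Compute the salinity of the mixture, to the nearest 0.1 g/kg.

By conservation of dissolved salt,
salt = 293,000,000×19.5 + 497,000,000×21.9 + 380,000,000×0 = 5,713,500,000 + 10,884,300,000 + 0 = 16,597,800,000
volume = 293,000,000 + 497,000,000 + 380,000,000 = 1,170,000,000 m³
S = 16,597,800,000 / 1,170,000,000 = 14.186 g/kg

14.2 g/kg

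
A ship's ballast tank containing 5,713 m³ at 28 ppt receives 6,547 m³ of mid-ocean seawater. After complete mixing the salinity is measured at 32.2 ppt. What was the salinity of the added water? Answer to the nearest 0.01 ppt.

Salt balance: 5,713×28 + 6,547×S = 12,260×32.2
159,964 + 6,547·S = 394,772
S = (394,772 − 159,964) / 6,547 = 35.865 ppt

35.86 ppt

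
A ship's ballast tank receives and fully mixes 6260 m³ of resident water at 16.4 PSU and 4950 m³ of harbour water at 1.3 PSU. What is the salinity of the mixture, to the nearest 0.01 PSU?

9.73 PSU

Salt balance:
salt = 6,260×16.4 + 4,950×1.3 = 102,664 + 6,435 = 109,099
volume = 6,260 + 4,950 = 11,210 m³
S = 109,099 / 11,210 = 9.7323 PSU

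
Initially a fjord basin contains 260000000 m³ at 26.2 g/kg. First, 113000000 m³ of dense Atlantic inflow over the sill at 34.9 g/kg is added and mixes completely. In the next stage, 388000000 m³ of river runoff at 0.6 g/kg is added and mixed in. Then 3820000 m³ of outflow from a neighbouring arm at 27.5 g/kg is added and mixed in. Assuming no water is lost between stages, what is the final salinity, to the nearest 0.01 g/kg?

Total salt / total volume:
Initial salt = 260,000,000×26.2 = 6,812,000,000
After stage 1: salt = 6,812,000,000 + 113,000,000×34.9 = 10,755,700,000; volume = 373,000,000 m³; S = 28.836 g/kg
After stage 2: salt = 10,755,700,000 + 388,000,000×0.6 = 10,988,500,000; volume = 761,000,000 m³; S = 14.44 g/kg
After stage 3: salt = 10,988,500,000 + 3,820,000×27.5 = 11,093,550,000; volume = 764,820,000 m³
S = 11,093,550,000 / 764,820,000 = 14.5048 g/kg

14.50 g/kg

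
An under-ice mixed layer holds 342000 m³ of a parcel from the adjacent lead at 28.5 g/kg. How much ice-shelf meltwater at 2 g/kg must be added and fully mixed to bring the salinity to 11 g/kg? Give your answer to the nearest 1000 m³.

665000 m³

Salt balance: 342,000×28.5 + V×2 = (342,000+V)×11
9,747,000 + 2V = 3,762,000 + 11V
5,985,000 = 9V
V = 665,000 m³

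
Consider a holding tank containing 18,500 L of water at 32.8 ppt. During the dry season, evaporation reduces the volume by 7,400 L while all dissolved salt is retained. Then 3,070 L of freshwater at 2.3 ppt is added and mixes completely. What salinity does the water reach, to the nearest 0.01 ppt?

After evaporation: salt = 18,500×32.8 = 606,800; volume = 18,500 − 7,400 = 11,100 L
After mixing: salt = 606,800 + 3,070×2.3 = 613,861; volume = 11,100 + 3,070 = 14,170 L
S = 613,861 / 14,170 = 43.3212 ppt

43.32 ppt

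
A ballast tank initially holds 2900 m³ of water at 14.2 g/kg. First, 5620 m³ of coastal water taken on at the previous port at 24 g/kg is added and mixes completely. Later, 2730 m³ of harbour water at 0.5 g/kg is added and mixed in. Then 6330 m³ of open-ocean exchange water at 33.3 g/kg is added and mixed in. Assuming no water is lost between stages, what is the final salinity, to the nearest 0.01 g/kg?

Weighted by volume,
Initial salt = 2,900×14.2 = 41,180
After stage 1: salt = 41,180 + 5,620×24 = 176,060; volume = 8,520 m³; S = 20.664 g/kg
After stage 2: salt = 176,060 + 2,730×0.5 = 177,425; volume = 11,250 m³; S = 15.771 g/kg
After stage 3: salt = 177,425 + 6,330×33.3 = 388,214; volume = 17,580 m³
S = 388,214 / 17,580 = 22.0827 g/kg

22.08 g/kg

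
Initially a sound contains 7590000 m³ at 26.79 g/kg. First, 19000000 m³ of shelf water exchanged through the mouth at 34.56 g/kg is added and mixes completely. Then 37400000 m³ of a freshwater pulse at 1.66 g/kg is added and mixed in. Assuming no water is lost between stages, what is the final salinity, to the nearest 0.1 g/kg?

By conservation of dissolved salt,
Initial salt = 7,590,000×26.79 = 203,336,100
After stage 1: salt = 203,336,100 + 19,000,000×34.56 = 859,976,100; volume = 26,590,000 m³; S = 32.342 g/kg
After stage 2: salt = 859,976,100 + 37,400,000×1.66 = 922,060,100; volume = 63,990,000 m³
S = 922,060,100 / 63,990,000 = 14.4094 g/kg

14.4 g/kg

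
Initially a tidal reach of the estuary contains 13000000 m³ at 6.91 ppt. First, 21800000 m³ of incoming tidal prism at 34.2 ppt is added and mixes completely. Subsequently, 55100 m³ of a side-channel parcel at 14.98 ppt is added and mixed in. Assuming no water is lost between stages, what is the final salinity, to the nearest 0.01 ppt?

23.99 ppt

Weighted by volume,
Initial salt = 13,000,000×6.91 = 89,830,000
After stage 1: salt = 89,830,000 + 21,800,000×34.2 = 835,390,000; volume = 34,800,000 m³; S = 24.005 ppt
After stage 2: salt = 835,390,000 + 55,100×14.98 = 836,215,398; volume = 34,855,100 m³
S = 836,215,398 / 34,855,100 = 23.9912 ppt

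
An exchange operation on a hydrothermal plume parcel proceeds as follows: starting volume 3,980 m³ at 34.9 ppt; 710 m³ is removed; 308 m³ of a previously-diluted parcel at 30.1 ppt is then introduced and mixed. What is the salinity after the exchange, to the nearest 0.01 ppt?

Remaining after removal: 3,270 m³ at 34.9 ppt (salt = 114,123)
After addition: salt = 114,123 + 308×30.1 = 123,393.8; volume = 3,578 m³
S = 123,393.8 / 3,578 = 34.4868 ppt

34.49 ppt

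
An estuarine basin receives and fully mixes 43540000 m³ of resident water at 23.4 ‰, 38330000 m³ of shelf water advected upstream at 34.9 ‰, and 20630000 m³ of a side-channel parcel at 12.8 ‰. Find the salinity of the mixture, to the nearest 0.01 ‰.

25.57 ‰

Weighted by volume,
salt = 43,540,000×23.4 + 38,330,000×34.9 + 20,630,000×12.8 = 1,018,836,000 + 1,337,717,000 + 264,064,000 = 2,620,617,000
volume = 43,540,000 + 38,330,000 + 20,630,000 = 102,500,000 m³
S = 2,620,617,000 / 102,500,000 = 25.567 ‰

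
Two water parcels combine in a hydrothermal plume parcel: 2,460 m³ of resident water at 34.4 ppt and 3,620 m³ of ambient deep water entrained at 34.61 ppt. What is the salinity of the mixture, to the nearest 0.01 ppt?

34.53 ppt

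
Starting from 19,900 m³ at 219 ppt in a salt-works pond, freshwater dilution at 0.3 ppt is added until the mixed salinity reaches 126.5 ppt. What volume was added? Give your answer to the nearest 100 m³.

Salt balance: 19,900×219 + V×0.3 = (19,900+V)×126.5
4,358,100 + 0.3V = 2,517,350 + 126.5V
1,840,750 = 126.2V
V = 14,585.97 m³

14600 m³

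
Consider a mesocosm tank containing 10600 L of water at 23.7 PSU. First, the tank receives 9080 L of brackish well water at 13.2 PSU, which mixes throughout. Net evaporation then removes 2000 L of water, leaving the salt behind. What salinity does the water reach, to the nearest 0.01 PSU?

20.99 PSU

After mixing: salt = 10,600×23.7 + 9,080×13.2 = 371,076; volume = 19,680 L
After evaporation: salt unchanged = 371,076; volume = 19,680 − 2,000 = 17,680 L
S = 371,076 / 17,680 = 20.9885 PSU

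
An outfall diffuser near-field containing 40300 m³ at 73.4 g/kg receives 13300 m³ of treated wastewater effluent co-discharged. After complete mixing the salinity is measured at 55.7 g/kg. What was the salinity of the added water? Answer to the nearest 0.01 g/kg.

2.07 g/kg

Salt balance: 40,300×73.4 + 13,300×S = 53,600×55.7
2,958,020 + 13,300·S = 2,985,520
S = (2,985,520 − 2,958,020) / 13,300 = 2.0677 g/kg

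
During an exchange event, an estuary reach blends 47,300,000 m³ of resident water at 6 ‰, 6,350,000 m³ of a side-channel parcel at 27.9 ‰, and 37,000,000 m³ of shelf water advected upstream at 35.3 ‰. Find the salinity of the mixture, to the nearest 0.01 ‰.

19.49 ‰

Total salt / total volume:
salt = 47,300,000×6 + 6,350,000×27.9 + 37,000,000×35.3 = 283,800,000 + 177,165,000 + 1,306,100,000 = 1,767,065,000
volume = 47,300,000 + 6,350,000 + 37,000,000 = 90,650,000 m³
S = 1,767,065,000 / 90,650,000 = 19.4933 ‰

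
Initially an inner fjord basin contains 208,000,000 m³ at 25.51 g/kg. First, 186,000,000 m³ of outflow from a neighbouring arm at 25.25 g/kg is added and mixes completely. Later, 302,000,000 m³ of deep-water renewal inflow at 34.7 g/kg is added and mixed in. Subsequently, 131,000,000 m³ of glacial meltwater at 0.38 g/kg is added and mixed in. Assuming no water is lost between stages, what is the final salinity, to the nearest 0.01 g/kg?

24.83 g/kg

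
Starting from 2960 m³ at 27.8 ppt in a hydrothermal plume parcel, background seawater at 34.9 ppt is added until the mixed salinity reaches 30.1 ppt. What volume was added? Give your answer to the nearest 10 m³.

1420 m³

Salt balance: 2,960×27.8 + V×34.9 = (2,960+V)×30.1
82,288 + 34.9V = 89,096 + 30.1V
6,808 = 4.8V
V = 1,418.33 m³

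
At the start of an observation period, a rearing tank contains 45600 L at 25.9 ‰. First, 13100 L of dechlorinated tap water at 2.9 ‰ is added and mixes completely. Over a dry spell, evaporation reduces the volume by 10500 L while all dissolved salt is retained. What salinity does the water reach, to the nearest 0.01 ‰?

25.29 ‰

After mixing: salt = 45,600×25.9 + 13,100×2.9 = 1,219,030; volume = 58,700 L
After evaporation: salt unchanged = 1,219,030; volume = 58,700 − 10,500 = 48,200 L
S = 1,219,030 / 48,200 = 25.2911 ‰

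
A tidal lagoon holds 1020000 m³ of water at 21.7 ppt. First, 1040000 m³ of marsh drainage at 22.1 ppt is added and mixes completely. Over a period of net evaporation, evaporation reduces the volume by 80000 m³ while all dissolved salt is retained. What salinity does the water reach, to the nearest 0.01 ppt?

After mixing: salt = 1,020,000×21.7 + 1,040,000×22.1 = 45,118,000; volume = 2,060,000 m³
After evaporation: salt unchanged = 45,118,000; volume = 2,060,000 − 80,000 = 1,980,000 m³
S = 45,118,000 / 1,980,000 = 22.7869 ppt

22.79 ppt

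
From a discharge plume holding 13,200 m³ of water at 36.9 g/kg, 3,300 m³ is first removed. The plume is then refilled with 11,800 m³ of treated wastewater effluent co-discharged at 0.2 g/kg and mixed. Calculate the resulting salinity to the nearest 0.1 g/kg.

16.9 g/kg

Remaining after removal: 9,900 m³ at 36.9 g/kg (salt = 365,310)
After addition: salt = 365,310 + 11,800×0.2 = 367,670; volume = 21,700 m³
S = 367,670 / 21,700 = 16.9433 g/kg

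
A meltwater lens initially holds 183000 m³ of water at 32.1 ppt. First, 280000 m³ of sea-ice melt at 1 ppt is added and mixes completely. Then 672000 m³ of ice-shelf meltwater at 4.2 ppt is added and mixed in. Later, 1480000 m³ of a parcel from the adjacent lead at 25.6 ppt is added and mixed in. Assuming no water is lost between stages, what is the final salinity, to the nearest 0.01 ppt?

Salt balance:
Initial salt = 183,000×32.1 = 5,874,300
After stage 1: salt = 5,874,300 + 280,000×1 = 6,154,300; volume = 463,000 m³; S = 13.292 ppt
After stage 2: salt = 6,154,300 + 672,000×4.2 = 8,976,700; volume = 1,135,000 m³; S = 7.909 ppt
After stage 3: salt = 8,976,700 + 1,480,000×25.6 = 46,864,700; volume = 2,615,000 m³
S = 46,864,700 / 2,615,000 = 17.9215 ppt

17.92 ppt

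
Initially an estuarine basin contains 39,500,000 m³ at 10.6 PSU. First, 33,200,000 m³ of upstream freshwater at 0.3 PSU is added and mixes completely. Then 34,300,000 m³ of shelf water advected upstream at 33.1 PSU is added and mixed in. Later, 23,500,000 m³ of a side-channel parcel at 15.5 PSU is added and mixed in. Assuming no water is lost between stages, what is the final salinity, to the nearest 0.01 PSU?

14.78 PSU

Mass of salt is conserved:
Initial salt = 39,500,000×10.6 = 418,700,000
After stage 1: salt = 418,700,000 + 33,200,000×0.3 = 428,660,000; volume = 72,700,000 m³; S = 5.896 PSU
After stage 2: salt = 428,660,000 + 34,300,000×33.1 = 1,563,990,000; volume = 107,000,000 m³; S = 14.617 PSU
After stage 3: salt = 1,563,990,000 + 23,500,000×15.5 = 1,928,240,000; volume = 130,500,000 m³
S = 1,928,240,000 / 130,500,000 = 14.7758 PSU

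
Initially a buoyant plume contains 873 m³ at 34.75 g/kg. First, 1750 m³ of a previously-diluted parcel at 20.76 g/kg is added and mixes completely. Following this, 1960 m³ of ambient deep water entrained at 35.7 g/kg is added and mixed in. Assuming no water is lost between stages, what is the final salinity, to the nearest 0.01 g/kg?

Mass of salt is conserved:
Initial salt = 873×34.75 = 30,336.75
After stage 1: salt = 30,336.75 + 1,750×20.76 = 66,666.75; volume = 2,623 m³; S = 25.416 g/kg
After stage 2: salt = 66,666.75 + 1,960×35.7 = 136,638.75; volume = 4,583 m³
S = 136,638.75 / 4,583 = 29.8143 g/kg

29.81 g/kg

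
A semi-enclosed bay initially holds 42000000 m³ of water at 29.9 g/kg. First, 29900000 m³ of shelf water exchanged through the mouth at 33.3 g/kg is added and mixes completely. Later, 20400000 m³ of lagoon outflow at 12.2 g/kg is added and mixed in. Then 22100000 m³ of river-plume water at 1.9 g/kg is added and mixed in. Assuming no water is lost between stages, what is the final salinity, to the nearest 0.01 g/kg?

22.22 g/kg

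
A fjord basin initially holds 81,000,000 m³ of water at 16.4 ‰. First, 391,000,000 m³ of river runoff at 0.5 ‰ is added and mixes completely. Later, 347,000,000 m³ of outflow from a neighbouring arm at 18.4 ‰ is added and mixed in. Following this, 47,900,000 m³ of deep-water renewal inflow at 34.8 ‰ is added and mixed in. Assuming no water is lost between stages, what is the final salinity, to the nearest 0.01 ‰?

11.05 ‰

By conservation of dissolved salt,
Initial salt = 81,000,000×16.4 = 1,328,400,000
After stage 1: salt = 1,328,400,000 + 391,000,000×0.5 = 1,523,900,000; volume = 472,000,000 m³; S = 3.229 ‰
After stage 2: salt = 1,523,900,000 + 347,000,000×18.4 = 7,908,700,000; volume = 819,000,000 m³; S = 9.657 ‰
After stage 3: salt = 7,908,700,000 + 47,900,000×34.8 = 9,575,620,000; volume = 866,900,000 m³
S = 9,575,620,000 / 866,900,000 = 11.0458 ‰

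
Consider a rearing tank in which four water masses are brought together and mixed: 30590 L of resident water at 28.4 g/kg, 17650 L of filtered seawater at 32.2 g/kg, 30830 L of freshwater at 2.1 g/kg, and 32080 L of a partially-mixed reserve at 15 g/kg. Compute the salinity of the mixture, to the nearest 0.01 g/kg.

Total salt / total volume:
salt = 30,590×28.4 + 17,650×32.2 + 30,830×2.1 + 32,080×15 = 868,756 + 568,330 + 64,743 + 481,200 = 1,983,029
volume = 30,590 + 17,650 + 30,830 + 32,080 = 111,150 L
S = 1,983,029 / 111,150 = 17.841 g/kg

17.84 g/kg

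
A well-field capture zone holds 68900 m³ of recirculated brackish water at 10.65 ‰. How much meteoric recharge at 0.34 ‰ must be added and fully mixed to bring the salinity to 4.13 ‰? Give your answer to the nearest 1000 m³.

Salt balance: 68,900×10.65 + V×0.34 = (68,900+V)×4.13
733,785 + 0.34V = 284,557 + 4.13V
449,228 = 3.79V
V = 118,529.82 m³

119000 m³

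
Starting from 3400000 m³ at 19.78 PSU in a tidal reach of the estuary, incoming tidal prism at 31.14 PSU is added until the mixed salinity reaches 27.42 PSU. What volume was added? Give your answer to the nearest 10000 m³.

Salt balance: 3,400,000×19.78 + V×31.14 = (3,400,000+V)×27.42
67,252,000 + 31.14V = 93,228,000 + 27.42V
25,976,000 = 3.72V
V = 6,982,795.7 m³

6980000 m³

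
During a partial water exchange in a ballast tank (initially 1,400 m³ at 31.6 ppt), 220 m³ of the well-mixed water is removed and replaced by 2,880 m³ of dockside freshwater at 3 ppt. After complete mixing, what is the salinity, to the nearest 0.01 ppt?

Remaining after removal: 1,180 m³ at 31.6 ppt (salt = 37,288)
After addition: salt = 37,288 + 2,880×3 = 45,928; volume = 4,060 m³
S = 45,928 / 4,060 = 11.3123 ppt

11.31 ppt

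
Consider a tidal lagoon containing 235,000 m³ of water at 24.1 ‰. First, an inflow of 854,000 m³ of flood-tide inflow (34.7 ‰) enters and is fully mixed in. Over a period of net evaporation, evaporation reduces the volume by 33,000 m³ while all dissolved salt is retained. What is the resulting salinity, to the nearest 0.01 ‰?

33.43 ‰

After mixing: salt = 235,000×24.1 + 854,000×34.7 = 35,297,300; volume = 1,089,000 m³
After evaporation: salt unchanged = 35,297,300; volume = 1,089,000 − 33,000 = 1,056,000 m³
S = 35,297,300 / 1,056,000 = 33.4255 ‰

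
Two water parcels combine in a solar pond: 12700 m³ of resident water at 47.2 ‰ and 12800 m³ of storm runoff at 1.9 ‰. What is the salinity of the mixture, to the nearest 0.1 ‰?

24.5 ‰

Salt balance:
salt = 12,700×47.2 + 12,800×1.9 = 599,440 + 24,320 = 623,760
volume = 12,700 + 12,800 = 25,500 m³
S = 623,760 / 25,500 = 24.461 ‰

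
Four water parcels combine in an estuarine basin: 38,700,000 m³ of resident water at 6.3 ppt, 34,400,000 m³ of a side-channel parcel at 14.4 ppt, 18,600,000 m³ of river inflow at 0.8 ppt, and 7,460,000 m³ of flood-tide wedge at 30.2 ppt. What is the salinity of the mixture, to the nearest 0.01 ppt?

Weighted by volume,
salt = 38,700,000×6.3 + 34,400,000×14.4 + 18,600,000×0.8 + 7,460,000×30.2 = 243,810,000 + 495,360,000 + 14,880,000 + 225,292,000 = 979,342,000
volume = 38,700,000 + 34,400,000 + 18,600,000 + 7,460,000 = 99,160,000 m³
S = 979,342,000 / 99,160,000 = 9.8764 ppt

9.88 ppt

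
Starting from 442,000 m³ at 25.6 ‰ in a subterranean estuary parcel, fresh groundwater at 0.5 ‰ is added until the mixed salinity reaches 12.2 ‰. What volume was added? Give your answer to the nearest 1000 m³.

Salt balance: 442,000×25.6 + V×0.5 = (442,000+V)×12.2
11,315,200 + 0.5V = 5,392,400 + 12.2V
5,922,800 = 11.7V
V = 506,222.22 m³

506000 m³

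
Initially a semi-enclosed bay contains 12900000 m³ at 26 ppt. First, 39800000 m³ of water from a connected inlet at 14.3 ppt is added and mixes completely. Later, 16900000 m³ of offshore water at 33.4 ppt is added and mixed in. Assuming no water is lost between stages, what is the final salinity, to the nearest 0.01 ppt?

Weighted by volume,
Initial salt = 12,900,000×26 = 335,400,000
After stage 1: salt = 335,400,000 + 39,800,000×14.3 = 904,540,000; volume = 52,700,000 m³; S = 17.164 ppt
After stage 2: salt = 904,540,000 + 16,900,000×33.4 = 1,469,000,000; volume = 69,600,000 m³
S = 1,469,000,000 / 69,600,000 = 21.1063 ppt

21.11 ppt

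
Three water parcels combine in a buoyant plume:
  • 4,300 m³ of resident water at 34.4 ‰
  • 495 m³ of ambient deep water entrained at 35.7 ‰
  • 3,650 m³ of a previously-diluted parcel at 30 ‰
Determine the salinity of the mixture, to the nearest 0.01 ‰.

Weighted by volume,
salt = 4,300×34.4 + 495×35.7 + 3,650×30 = 147,920 + 17,671.5 + 109,500 = 275,091.5
volume = 4,300 + 495 + 3,650 = 8,445 m³
S = 275,091.5 / 8,445 = 32.5745 ‰

32.57 ‰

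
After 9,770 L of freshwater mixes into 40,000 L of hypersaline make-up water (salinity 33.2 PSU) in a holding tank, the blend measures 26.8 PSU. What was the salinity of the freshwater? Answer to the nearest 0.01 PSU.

Salt balance: 40,000×33.2 + 9,770×S = 49,770×26.8
1,328,000 + 9,770·S = 1,333,836
S = (1,333,836 − 1,328,000) / 9,770 = 0.5973 PSU

0.60 PSU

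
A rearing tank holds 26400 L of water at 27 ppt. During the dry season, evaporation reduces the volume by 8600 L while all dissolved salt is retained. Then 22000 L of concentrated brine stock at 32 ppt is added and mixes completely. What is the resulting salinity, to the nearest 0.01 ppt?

35.60 ppt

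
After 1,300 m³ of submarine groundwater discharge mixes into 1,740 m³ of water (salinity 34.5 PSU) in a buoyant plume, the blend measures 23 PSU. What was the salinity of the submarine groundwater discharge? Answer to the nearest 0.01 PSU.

Salt balance: 1,740×34.5 + 1,300×S = 3,040×23
60,030 + 1,300·S = 69,920
S = (69,920 − 60,030) / 1,300 = 7.6077 PSU

7.61 PSU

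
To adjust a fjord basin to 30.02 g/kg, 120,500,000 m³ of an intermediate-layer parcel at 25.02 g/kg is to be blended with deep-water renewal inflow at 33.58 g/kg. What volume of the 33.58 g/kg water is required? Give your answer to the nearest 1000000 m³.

169000000 m³

Salt balance: 120,500,000×25.02 + V×33.58 = (120,500,000+V)×30.02
3,014,910,000 + 33.58V = 3,617,410,000 + 30.02V
602,500,000 = 3.56V
V = 169,241,573.03 m³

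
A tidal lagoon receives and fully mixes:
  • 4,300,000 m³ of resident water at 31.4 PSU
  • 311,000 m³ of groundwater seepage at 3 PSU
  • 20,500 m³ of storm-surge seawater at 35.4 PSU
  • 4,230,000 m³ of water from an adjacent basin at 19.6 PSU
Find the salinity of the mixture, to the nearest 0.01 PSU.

24.78 PSU

Mass of salt is conserved:
salt = 4,300,000×31.4 + 311,000×3 + 20,500×35.4 + 4,230,000×19.6 = 135,020,000 + 933,000 + 725,700 + 82,908,000 = 219,586,700
volume = 4,300,000 + 311,000 + 20,500 + 4,230,000 = 8,861,500 m³
S = 219,586,700 / 8,861,500 = 24.7799 PSU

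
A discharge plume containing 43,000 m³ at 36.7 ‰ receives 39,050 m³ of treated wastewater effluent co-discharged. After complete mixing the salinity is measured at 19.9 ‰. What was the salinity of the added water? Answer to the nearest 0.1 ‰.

Salt balance: 43,000×36.7 + 39,050×S = 82,050×19.9
1,578,100 + 39,050·S = 1,632,795
S = (1,632,795 − 1,578,100) / 39,050 = 1.4006 ‰

1.4 ‰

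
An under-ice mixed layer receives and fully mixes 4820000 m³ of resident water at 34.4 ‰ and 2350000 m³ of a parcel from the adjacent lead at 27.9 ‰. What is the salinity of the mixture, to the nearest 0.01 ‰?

32.27 ‰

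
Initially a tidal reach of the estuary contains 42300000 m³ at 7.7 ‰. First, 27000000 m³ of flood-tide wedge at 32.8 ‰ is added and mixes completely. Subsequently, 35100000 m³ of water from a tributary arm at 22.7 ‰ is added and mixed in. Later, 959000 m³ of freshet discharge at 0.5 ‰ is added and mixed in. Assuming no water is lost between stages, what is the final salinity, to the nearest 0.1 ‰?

By conservation of dissolved salt,
Initial salt = 42,300,000×7.7 = 325,710,000
After stage 1: salt = 325,710,000 + 27,000,000×32.8 = 1,211,310,000; volume = 69,300,000 m³; S = 17.479 ‰
After stage 2: salt = 1,211,310,000 + 35,100,000×22.7 = 2,008,080,000; volume = 104,400,000 m³; S = 19.234 ‰
After stage 3: salt = 2,008,080,000 + 959,000×0.5 = 2,008,559,500; volume = 105,359,000 m³
S = 2,008,559,500 / 105,359,000 = 19.064 ‰

19.1 ‰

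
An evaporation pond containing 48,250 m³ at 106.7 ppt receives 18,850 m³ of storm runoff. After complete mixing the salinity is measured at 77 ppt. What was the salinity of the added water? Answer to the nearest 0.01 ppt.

Salt balance: 48,250×106.7 + 18,850×S = 67,100×77
5,148,275 + 18,850·S = 5,166,700
S = (5,166,700 − 5,148,275) / 18,850 = 0.9775 ppt

0.98 ppt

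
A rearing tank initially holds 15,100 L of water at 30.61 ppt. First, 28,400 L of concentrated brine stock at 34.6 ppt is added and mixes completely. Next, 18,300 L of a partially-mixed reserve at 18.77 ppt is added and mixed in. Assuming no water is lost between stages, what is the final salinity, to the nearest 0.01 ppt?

Conserving salt mass:
Initial salt = 15,100×30.61 = 462,211
After stage 1: salt = 462,211 + 28,400×34.6 = 1,444,851; volume = 43,500 L; S = 33.215 ppt
After stage 2: salt = 1,444,851 + 18,300×18.77 = 1,788,342; volume = 61,800 L
S = 1,788,342 / 61,800 = 28.9376 ppt

28.94 ppt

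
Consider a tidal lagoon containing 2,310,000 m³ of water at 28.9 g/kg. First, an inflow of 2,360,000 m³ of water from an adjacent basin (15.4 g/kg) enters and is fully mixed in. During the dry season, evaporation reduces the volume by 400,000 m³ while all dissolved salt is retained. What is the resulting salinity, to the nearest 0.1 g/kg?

24.1 g/kg

After mixing: salt = 2,310,000×28.9 + 2,360,000×15.4 = 103,103,000; volume = 4,670,000 m³
After evaporation: salt unchanged = 103,103,000; volume = 4,670,000 − 400,000 = 4,270,000 m³
S = 103,103,000 / 4,270,000 = 24.1459 g/kg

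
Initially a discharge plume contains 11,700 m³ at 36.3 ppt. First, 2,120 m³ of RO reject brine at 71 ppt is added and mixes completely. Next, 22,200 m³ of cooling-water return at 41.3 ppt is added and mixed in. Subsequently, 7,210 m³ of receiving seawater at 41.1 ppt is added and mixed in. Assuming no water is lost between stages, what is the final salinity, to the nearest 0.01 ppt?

41.37 ppt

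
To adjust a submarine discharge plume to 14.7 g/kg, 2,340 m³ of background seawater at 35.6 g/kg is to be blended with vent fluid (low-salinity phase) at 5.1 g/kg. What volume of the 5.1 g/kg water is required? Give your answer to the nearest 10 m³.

5090 m³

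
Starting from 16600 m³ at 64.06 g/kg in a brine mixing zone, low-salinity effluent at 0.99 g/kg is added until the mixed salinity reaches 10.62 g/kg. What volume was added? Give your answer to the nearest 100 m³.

92100 m³

Salt balance: 16,600×64.06 + V×0.99 = (16,600+V)×10.62
1,063,396 + 0.99V = 176,292 + 10.62V
887,104 = 9.63V
V = 92,118.8 m³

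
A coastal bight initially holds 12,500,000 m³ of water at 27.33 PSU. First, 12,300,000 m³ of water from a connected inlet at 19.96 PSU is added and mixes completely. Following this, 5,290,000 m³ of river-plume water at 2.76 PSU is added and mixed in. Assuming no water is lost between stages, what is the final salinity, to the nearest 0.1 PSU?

Weighted by volume,
Initial salt = 12,500,000×27.33 = 341,625,000
After stage 1: salt = 341,625,000 + 12,300,000×19.96 = 587,133,000; volume = 24,800,000 m³; S = 23.675 PSU
After stage 2: salt = 587,133,000 + 5,290,000×2.76 = 601,733,400; volume = 30,090,000 m³
S = 601,733,400 / 30,090,000 = 19.9978 PSU

20.0 PSU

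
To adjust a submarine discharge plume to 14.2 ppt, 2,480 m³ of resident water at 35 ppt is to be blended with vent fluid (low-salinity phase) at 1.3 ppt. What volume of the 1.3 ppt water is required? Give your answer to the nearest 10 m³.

Salt balance: 2,480×35 + V×1.3 = (2,480+V)×14.2
86,800 + 1.3V = 35,216 + 14.2V
51,584 = 12.9V
V = 3,998.76 m³

4000 m³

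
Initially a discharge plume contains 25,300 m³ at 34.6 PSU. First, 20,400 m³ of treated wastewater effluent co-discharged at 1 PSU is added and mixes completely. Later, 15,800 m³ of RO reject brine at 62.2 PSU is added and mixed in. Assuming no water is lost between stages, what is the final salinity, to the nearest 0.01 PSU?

Conserving salt mass:
Initial salt = 25,300×34.6 = 875,380
After stage 1: salt = 875,380 + 20,400×1 = 895,780; volume = 45,700 m³; S = 19.601 PSU
After stage 2: salt = 895,780 + 15,800×62.2 = 1,878,540; volume = 61,500 m³
S = 1,878,540 / 61,500 = 30.5454 PSU

30.55 PSU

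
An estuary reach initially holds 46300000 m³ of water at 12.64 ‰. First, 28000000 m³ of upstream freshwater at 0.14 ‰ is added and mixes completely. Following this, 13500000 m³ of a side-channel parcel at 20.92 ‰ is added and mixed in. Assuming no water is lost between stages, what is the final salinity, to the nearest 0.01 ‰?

9.93 ‰

Total salt / total volume:
Initial salt = 46,300,000×12.64 = 585,232,000
After stage 1: salt = 585,232,000 + 28,000,000×0.14 = 589,152,000; volume = 74,300,000 m³; S = 7.929 ‰
After stage 2: salt = 589,152,000 + 13,500,000×20.92 = 871,572,000; volume = 87,800,000 m³
S = 871,572,000 / 87,800,000 = 9.9268 ‰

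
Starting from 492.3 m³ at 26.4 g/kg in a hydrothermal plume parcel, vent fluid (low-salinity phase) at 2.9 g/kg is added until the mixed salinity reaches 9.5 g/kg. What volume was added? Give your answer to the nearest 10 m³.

Salt balance: 492.3×26.4 + V×2.9 = (492.3+V)×9.5
12,996.72 + 2.9V = 4,676.85 + 9.5V
8,319.87 = 6.6V
V = 1,260.59 m³

1260 m³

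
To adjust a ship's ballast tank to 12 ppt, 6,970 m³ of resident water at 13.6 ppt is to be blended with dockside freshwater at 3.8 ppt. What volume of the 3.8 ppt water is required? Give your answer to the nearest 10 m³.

Salt balance: 6,970×13.6 + V×3.8 = (6,970+V)×12
94,792 + 3.8V = 83,640 + 12V
11,152 = 8.2V
V = 1,360 m³

1360 m³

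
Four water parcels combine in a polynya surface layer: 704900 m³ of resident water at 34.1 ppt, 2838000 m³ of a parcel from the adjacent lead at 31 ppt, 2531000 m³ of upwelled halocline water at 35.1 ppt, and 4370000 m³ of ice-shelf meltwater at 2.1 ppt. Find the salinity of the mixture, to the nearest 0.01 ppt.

By conservation of dissolved salt,
salt = 704,900×34.1 + 2,838,000×31 + 2,531,000×35.1 + 4,370,000×2.1 = 24,037,090 + 87,978,000 + 88,838,100 + 9,177,000 = 210,030,190
volume = 704,900 + 2,838,000 + 2,531,000 + 4,370,000 = 10,443,900 m³
S = 210,030,190 / 10,443,900 = 20.1103 ppt

20.11 ppt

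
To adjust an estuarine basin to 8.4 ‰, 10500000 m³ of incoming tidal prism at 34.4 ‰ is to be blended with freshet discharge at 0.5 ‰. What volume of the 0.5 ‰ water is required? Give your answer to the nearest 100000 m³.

Salt balance: 10,500,000×34.4 + V×0.5 = (10,500,000+V)×8.4
361,200,000 + 0.5V = 88,200,000 + 8.4V
273,000,000 = 7.9V
V = 34,556,962.03 m³

34600000 m³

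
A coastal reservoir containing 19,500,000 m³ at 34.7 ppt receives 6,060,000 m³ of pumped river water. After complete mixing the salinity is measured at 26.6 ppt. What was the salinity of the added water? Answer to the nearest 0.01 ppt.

0.54 ppt

Salt balance: 19,500,000×34.7 + 6,060,000×S = 25,560,000×26.6
676,650,000 + 6,060,000·S = 679,896,000
S = (679,896,000 − 676,650,000) / 6,060,000 = 0.5356 ppt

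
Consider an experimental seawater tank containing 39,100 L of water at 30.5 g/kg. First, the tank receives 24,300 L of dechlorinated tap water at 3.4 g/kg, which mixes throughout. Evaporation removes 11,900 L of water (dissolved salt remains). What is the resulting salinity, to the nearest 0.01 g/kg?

24.76 g/kg

After mixing: salt = 39,100×30.5 + 24,300×3.4 = 1,275,170; volume = 63,400 L
After evaporation: salt unchanged = 1,275,170; volume = 63,400 − 11,900 = 51,500 L
S = 1,275,170 / 51,500 = 24.7606 g/kg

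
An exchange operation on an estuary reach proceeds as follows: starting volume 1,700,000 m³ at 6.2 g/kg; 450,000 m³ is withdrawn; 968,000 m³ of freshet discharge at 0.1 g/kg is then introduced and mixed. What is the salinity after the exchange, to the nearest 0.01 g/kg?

3.54 g/kg

Remaining after removal: 1,250,000 m³ at 6.2 g/kg (salt = 7,750,000)
After addition: salt = 7,750,000 + 968,000×0.1 = 7,846,800; volume = 2,218,000 m³
S = 7,846,800 / 2,218,000 = 3.5378 g/kg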